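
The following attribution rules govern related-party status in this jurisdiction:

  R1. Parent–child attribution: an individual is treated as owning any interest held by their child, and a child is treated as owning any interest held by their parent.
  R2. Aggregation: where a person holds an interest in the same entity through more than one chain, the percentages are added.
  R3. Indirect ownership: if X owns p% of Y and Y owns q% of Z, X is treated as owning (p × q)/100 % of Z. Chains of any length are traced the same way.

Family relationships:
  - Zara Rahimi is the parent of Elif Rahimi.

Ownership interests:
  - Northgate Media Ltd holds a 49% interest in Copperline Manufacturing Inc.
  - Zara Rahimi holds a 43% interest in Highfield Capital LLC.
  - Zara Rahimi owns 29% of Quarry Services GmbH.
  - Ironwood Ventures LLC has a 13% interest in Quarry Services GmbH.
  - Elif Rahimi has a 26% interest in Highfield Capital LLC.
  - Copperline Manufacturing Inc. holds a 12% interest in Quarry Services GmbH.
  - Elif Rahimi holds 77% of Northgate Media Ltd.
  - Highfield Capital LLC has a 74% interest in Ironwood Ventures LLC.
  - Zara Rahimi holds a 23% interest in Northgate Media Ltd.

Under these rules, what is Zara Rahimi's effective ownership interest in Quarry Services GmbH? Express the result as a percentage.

By parent–child attribution (R1), Zara Rahimi is treated as also owning Elif Rahimi's interest in Highfield Capital LLC, giving 43% + 26% = 69%.
By parent–child attribution (R1), Zara Rahimi is treated as also owning Elif Rahimi's interest in Northgate Media Ltd, giving 23% + 77% = 100%.
Chain via Highfield Capital LLC → Ironwood Ventures LLC (R3): 69% × 74% × 13% = 6.6378% of Quarry Services GmbH.
Chain via Northgate Media Ltd → Copperline Manufacturing Inc. (R3): 100% × 49% × 12% = 5.88% of Quarry Services GmbH.
Direct interest in Quarry Services GmbH: 29%.
Aggregating (R2): 6.6378% + 5.88% + 29% = 41.5178%.

41.5178%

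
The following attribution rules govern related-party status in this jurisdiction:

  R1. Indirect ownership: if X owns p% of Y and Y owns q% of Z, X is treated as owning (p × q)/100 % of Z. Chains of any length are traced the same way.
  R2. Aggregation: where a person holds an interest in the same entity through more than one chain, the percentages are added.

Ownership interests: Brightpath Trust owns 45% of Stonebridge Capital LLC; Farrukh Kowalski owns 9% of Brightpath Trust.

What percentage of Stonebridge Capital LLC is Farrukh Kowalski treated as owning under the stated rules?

Chain via Brightpath Trust (R1): 9% × 45% = 4.05% of Stonebridge Capital LLC.

4.05%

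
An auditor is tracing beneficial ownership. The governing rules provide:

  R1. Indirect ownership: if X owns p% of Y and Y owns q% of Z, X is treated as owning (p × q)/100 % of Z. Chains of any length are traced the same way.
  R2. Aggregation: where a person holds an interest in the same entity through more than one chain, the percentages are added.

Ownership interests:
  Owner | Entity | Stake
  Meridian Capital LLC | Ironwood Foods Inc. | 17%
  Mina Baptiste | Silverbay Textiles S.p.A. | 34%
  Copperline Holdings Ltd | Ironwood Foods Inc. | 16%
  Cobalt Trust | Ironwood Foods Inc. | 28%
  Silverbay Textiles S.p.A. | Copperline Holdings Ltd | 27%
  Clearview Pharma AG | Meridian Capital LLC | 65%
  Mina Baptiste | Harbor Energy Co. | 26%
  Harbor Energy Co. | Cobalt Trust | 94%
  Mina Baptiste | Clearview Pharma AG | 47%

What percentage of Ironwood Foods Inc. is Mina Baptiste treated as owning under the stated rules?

Chain via Silverbay Textiles S.p.A. → Copperline Holdings Ltd (R1): 34% × 27% × 16% = 1.4688% of Ironwood Foods Inc.
Chain via Harbor Energy Co. → Cobalt Trust (R1): 26% × 94% × 28% = 6.8432% of Ironwood Foods Inc.
Chain via Clearview Pharma AG → Meridian Capital LLC (R1): 47% × 65% × 17% = 5.1935% of Ironwood Foods Inc.
Aggregating (R2): 1.4688% + 6.8432% + 5.1935% = 13.5055%.

13.5055%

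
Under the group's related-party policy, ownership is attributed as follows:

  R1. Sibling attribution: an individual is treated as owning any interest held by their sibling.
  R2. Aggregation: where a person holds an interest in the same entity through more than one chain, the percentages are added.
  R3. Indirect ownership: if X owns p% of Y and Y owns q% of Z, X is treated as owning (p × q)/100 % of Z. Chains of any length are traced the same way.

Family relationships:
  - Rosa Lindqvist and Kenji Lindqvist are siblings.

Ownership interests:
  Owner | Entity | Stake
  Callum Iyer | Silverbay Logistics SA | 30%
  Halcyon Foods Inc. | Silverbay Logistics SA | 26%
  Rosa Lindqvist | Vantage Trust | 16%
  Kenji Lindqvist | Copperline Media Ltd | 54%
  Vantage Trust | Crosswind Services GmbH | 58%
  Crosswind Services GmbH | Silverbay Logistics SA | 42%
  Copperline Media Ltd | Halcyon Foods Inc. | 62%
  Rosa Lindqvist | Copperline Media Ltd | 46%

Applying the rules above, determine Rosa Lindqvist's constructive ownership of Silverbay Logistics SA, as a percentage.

By sibling attribution (R1), Rosa Lindqvist is treated as also owning Kenji Lindqvist's interest in Copperline Media Ltd, giving 46% + 54% = 100%.
Chain via Vantage Trust → Crosswind Services GmbH (R3): 16% × 58% × 42% = 3.8976% of Silverbay Logistics SA.
Chain via Copperline Media Ltd → Halcyon Foods Inc. (R3): 100% × 62% × 26% = 16.12% of Silverbay Logistics SA.
Aggregating (R2): 3.8976% + 16.12% = 20.0176%.

20.0176%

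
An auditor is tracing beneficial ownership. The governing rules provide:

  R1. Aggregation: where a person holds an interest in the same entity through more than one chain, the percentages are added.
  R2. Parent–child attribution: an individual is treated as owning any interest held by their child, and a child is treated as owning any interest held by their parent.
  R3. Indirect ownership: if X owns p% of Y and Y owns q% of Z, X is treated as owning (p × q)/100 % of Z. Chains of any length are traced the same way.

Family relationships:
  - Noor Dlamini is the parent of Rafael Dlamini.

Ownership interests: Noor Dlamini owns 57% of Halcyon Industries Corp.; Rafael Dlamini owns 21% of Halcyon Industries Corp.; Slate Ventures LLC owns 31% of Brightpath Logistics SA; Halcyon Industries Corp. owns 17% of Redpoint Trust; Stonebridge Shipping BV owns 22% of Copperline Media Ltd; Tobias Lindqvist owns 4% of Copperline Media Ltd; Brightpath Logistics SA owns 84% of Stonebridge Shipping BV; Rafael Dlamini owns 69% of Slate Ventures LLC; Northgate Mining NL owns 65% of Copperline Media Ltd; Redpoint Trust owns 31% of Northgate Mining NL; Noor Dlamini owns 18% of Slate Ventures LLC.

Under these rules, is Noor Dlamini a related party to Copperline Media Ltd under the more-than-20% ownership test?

By parent–child attribution (R2), Noor Dlamini is treated as also owning Rafael Dlamini's interest in Halcyon Industries Corp, giving 57% + 21% = 78%.
By parent–child attribution (R2), Noor Dlamini is treated as also owning Rafael Dlamini's interest in Slate Ventures LLC, giving 18% + 69% = 87%.
Chain via Halcyon Industries Corp. → Redpoint Trust → Northgate Mining NL (R3): 78% × 17% × 31% × 65% = 2.67189% of Copperline Media Ltd.
Chain via Slate Ventures LLC → Brightpath Logistics SA → Stonebridge Shipping BV (R3): 87% × 31% × 84% × 22% = 4.984056% of Copperline Media Ltd.
Aggregating (R1): 2.67189% + 4.984056% = 7.655946%.
7.655946% does not exceed the 20% threshold, so Noor is not a related party to Copperline Media Ltd.

No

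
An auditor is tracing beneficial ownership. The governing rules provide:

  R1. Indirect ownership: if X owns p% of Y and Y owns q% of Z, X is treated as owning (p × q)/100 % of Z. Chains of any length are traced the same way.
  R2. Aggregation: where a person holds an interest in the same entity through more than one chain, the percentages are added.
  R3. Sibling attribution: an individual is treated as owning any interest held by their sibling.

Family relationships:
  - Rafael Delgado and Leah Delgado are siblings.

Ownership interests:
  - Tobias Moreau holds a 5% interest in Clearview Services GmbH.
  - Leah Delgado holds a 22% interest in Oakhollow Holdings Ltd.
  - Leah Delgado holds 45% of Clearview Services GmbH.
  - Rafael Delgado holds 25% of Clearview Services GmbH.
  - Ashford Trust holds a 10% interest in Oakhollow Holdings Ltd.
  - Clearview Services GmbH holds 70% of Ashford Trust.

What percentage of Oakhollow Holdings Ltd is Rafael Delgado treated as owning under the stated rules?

By sibling attribution (R3), Rafael Delgado is treated as also owning Leah Delgado's interest in Clearview Services GmbH, giving 25% + 45% = 70%.
By sibling attribution (R3), Rafael Delgado is treated as owning Leah Delgado's 22% interest in Oakhollow Holdings Ltd.
Chain via Clearview Services GmbH → Ashford Trust (R1): 70% × 70% × 10% = 4.9% of Oakhollow Holdings Ltd.
Direct interest in Oakhollow Holdings Ltd: 22%.
Aggregating (R2): 4.9% + 22% = 26.9%.

26.9%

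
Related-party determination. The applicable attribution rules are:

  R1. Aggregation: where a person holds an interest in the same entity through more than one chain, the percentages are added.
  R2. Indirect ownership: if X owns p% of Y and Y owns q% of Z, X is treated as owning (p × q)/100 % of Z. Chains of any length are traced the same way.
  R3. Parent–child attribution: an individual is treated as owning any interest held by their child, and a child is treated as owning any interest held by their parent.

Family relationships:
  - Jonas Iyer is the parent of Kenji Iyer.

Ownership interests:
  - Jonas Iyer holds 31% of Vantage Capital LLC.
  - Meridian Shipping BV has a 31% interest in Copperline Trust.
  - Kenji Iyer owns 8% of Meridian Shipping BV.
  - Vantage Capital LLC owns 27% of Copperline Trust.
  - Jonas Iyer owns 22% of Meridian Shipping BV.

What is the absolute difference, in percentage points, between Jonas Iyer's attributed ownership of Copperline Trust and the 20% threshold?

2.33

By parent–child attribution (R3), Jonas Iyer is treated as also owning Kenji Iyer's interest in Meridian Shipping BV, giving 22% + 8% = 30%.
Chain via Vantage Capital LLC (R2): 31% × 27% = 8.37% of Copperline Trust.
Chain via Meridian Shipping BV (R2): 30% × 31% = 9.3% of Copperline Trust.
Aggregating (R1): 8.37% + 9.3% = 17.67%.
17.67% falls short of the 20% threshold by 2.33 percentage points.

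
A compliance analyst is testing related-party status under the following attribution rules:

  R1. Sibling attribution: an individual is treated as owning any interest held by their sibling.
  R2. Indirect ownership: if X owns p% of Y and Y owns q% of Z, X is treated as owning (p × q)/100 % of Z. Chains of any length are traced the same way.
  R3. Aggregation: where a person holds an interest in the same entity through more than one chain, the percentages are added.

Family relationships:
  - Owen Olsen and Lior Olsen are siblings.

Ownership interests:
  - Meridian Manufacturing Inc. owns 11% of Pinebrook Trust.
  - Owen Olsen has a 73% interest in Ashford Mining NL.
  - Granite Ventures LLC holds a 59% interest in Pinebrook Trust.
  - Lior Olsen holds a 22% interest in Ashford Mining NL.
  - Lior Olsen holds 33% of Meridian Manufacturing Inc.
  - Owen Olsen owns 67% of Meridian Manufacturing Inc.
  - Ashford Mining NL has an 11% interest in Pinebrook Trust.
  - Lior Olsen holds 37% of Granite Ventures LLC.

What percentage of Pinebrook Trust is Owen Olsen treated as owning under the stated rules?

43.28%

By sibling attribution (R1), Owen Olsen is treated as also owning Lior Olsen's interest in Ashford Mining NL, giving 73% + 22% = 95%.
By sibling attribution (R1), Owen Olsen is treated as also owning Lior Olsen's interest in Meridian Manufacturing Inc, giving 67% + 33% = 100%.
By sibling attribution (R1), Owen Olsen is treated as owning Lior Olsen's 37% interest in Granite Ventures LLC.
Chain via Ashford Mining NL (R2): 95% × 11% = 10.45% of Pinebrook Trust.
Chain via Meridian Manufacturing Inc. (R2): 100% × 11% = 11% of Pinebrook Trust.
Chain via Granite Ventures LLC (R2): 37% × 59% = 21.83% of Pinebrook Trust.
Aggregating (R3): 10.45% + 11% + 21.83% = 43.28%.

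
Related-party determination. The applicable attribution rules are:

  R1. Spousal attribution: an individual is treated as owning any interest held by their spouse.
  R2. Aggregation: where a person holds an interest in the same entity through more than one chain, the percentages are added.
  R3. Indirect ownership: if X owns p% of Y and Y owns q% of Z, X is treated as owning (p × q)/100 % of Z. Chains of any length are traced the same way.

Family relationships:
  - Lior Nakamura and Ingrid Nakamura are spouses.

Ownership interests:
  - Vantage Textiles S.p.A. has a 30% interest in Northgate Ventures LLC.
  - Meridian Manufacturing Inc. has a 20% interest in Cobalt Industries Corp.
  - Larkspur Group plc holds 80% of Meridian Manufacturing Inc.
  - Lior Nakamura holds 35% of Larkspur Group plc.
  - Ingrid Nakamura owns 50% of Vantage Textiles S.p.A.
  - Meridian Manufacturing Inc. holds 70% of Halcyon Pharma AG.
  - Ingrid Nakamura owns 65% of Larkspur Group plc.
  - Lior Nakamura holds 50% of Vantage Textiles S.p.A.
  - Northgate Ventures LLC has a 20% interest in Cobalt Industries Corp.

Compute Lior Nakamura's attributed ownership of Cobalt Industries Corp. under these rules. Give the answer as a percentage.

22%

By spousal attribution (R1), Lior Nakamura is treated as also owning Ingrid Nakamura's interest in Vantage Textiles S.p.A, giving 50% + 50% = 100%.
By spousal attribution (R1), Lior Nakamura is treated as also owning Ingrid Nakamura's interest in Larkspur Group plc, giving 35% + 65% = 100%.
Chain via Vantage Textiles S.p.A. → Northgate Ventures LLC (R3): 100% × 30% × 20% = 6% of Cobalt Industries Corp.
Chain via Larkspur Group plc → Meridian Manufacturing Inc. (R3): 100% × 80% × 20% = 16% of Cobalt Industries Corp.
Aggregating (R2): 6% + 16% = 22%.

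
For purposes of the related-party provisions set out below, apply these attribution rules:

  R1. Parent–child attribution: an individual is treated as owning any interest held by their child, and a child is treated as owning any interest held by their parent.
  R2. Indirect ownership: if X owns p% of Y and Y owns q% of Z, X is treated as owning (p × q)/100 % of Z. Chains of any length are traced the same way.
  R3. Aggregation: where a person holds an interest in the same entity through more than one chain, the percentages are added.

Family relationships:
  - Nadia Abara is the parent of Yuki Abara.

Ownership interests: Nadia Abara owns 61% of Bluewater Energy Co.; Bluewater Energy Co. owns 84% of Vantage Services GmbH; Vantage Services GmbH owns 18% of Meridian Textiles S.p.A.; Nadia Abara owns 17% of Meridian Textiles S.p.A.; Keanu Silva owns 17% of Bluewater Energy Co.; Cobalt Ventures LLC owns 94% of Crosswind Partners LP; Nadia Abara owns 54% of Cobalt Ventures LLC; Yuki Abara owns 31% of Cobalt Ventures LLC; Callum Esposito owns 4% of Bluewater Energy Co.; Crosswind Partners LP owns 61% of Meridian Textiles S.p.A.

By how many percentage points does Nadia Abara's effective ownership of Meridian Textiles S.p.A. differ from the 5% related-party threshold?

By parent–child attribution (R1), Nadia Abara is treated as also owning Yuki Abara's interest in Cobalt Ventures LLC, giving 54% + 31% = 85%.
Chain via Cobalt Ventures LLC → Crosswind Partners LP (R2): 85% × 94% × 61% = 48.739% of Meridian Textiles S.p.A.
Chain via Bluewater Energy Co. → Vantage Services GmbH (R2): 61% × 84% × 18% = 9.2232% of Meridian Textiles S.p.A.
Direct interest in Meridian Textiles S.p.A: 17%.
Aggregating (R3): 48.739% + 9.2232% + 17% = 74.9622%.
74.9622% exceeds the 5% threshold by 69.9622 percentage points.

69.9622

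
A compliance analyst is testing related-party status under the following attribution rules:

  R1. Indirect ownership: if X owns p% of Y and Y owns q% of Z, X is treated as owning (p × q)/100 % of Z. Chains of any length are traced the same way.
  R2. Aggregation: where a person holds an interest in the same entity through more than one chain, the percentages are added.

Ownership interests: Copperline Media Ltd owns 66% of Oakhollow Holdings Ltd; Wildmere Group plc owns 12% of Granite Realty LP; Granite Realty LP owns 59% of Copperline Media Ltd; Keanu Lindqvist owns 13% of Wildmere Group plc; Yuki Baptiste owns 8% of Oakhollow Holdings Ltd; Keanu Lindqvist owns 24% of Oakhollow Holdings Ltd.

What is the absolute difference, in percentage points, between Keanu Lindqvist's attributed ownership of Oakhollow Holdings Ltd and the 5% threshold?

19.607464

Chain via Wildmere Group plc → Granite Realty LP → Copperline Media Ltd (R1): 13% × 12% × 59% × 66% = 0.607464% of Oakhollow Holdings Ltd.
Direct interest in Oakhollow Holdings Ltd: 24%.
Aggregating (R2): 0.607464% + 24% = 24.607464%.
24.607464% exceeds the 5% threshold by 19.607464 percentage points.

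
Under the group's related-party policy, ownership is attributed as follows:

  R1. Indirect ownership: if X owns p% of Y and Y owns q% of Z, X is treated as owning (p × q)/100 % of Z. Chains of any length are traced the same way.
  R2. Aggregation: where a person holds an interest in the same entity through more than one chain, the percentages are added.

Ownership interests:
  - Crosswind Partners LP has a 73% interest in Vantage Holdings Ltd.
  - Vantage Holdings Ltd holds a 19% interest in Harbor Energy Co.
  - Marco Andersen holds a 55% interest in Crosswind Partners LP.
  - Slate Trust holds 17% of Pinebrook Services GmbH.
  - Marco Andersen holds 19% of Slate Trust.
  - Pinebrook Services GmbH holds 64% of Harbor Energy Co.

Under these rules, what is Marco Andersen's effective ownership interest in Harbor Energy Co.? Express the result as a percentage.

9.6957%

Chain via Crosswind Partners LP → Vantage Holdings Ltd (R1): 55% × 73% × 19% = 7.6285% of Harbor Energy Co.
Chain via Slate Trust → Pinebrook Services GmbH (R1): 19% × 17% × 64% = 2.0672% of Harbor Energy Co.
Aggregating (R2): 7.6285% + 2.0672% = 9.6957%.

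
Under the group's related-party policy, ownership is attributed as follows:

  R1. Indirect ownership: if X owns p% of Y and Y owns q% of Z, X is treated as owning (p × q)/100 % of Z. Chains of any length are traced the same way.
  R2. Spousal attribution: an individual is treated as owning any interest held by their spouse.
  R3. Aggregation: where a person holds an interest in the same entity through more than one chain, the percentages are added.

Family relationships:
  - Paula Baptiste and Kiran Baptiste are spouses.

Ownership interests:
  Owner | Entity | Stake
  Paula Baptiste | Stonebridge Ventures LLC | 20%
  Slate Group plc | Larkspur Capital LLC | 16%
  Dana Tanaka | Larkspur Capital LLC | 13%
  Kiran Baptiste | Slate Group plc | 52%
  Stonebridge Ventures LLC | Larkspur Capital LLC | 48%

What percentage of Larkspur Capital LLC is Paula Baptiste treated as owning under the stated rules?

By spousal attribution (R2), Paula Baptiste is treated as owning Kiran Baptiste's 52% interest in Slate Group plc.
Chain via Stonebridge Ventures LLC (R1): 20% × 48% = 9.6% of Larkspur Capital LLC.
Chain via Slate Group plc (R1): 52% × 16% = 8.32% of Larkspur Capital LLC.
Aggregating (R3): 9.6% + 8.32% = 17.92%.

17.92%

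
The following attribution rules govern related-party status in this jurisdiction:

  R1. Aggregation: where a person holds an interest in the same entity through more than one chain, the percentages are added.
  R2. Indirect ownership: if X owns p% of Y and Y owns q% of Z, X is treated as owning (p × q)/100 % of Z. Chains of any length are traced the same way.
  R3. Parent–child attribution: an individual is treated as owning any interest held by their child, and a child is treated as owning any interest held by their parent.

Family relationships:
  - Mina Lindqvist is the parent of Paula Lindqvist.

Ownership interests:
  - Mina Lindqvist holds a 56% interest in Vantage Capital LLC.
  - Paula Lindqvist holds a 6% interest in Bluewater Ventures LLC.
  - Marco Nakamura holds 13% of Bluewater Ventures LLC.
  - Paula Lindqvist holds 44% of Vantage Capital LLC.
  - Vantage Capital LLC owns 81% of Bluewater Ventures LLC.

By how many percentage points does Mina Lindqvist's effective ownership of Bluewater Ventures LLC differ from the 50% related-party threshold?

By parent–child attribution (R3), Mina Lindqvist is treated as also owning Paula Lindqvist's interest in Vantage Capital LLC, giving 56% + 44% = 100%.
By parent–child attribution (R3), Mina Lindqvist is treated as owning Paula Lindqvist's 6% interest in Bluewater Ventures LLC.
Chain via Vantage Capital LLC (R2): 100% × 81% = 81% of Bluewater Ventures LLC.
Direct interest in Bluewater Ventures LLC: 6%.
Aggregating (R1): 81% + 6% = 87%.
87% exceeds the 50% threshold by 37 percentage points.

37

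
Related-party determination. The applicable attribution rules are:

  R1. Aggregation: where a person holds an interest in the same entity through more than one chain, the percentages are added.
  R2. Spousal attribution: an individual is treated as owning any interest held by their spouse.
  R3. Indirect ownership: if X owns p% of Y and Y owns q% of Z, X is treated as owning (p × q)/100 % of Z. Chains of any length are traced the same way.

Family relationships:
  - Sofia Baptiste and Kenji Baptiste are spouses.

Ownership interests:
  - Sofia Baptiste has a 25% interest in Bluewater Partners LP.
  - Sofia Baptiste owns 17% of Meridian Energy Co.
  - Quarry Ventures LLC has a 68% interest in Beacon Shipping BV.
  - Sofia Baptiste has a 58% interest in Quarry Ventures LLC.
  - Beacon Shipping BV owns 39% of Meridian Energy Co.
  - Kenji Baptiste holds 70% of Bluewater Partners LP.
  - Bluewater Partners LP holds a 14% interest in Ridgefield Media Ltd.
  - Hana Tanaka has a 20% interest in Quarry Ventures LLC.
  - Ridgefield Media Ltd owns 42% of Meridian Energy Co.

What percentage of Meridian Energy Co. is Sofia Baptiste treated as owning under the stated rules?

By spousal attribution (R2), Sofia Baptiste is treated as also owning Kenji Baptiste's interest in Bluewater Partners LP, giving 25% + 70% = 95%.
Chain via Quarry Ventures LLC → Beacon Shipping BV (R3): 58% × 68% × 39% = 15.3816% of Meridian Energy Co.
Chain via Bluewater Partners LP → Ridgefield Media Ltd (R3): 95% × 14% × 42% = 5.586% of Meridian Energy Co.
Direct interest in Meridian Energy Co: 17%.
Aggregating (R1): 15.3816% + 5.586% + 17% = 37.9676%.

37.9676%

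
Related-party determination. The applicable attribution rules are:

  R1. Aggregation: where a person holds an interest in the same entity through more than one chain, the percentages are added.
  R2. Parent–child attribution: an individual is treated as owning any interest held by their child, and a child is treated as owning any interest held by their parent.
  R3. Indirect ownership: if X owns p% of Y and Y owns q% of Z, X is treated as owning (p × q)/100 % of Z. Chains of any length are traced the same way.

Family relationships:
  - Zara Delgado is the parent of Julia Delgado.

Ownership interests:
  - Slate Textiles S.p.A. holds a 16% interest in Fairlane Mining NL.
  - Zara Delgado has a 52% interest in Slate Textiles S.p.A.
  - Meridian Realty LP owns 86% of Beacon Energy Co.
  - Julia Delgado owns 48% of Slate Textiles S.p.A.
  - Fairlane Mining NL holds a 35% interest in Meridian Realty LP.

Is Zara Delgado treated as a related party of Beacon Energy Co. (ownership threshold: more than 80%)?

No

By parent–child attribution (R2), Zara Delgado is treated as also owning Julia Delgado's interest in Slate Textiles S.p.A, giving 52% + 48% = 100%.
Chain via Slate Textiles S.p.A. → Fairlane Mining NL → Meridian Realty LP (R3): 100% × 16% × 35% × 86% = 4.816% of Beacon Energy Co.
4.816% does not exceed the 80% threshold, so Zara is not a related party to Beacon Energy Co.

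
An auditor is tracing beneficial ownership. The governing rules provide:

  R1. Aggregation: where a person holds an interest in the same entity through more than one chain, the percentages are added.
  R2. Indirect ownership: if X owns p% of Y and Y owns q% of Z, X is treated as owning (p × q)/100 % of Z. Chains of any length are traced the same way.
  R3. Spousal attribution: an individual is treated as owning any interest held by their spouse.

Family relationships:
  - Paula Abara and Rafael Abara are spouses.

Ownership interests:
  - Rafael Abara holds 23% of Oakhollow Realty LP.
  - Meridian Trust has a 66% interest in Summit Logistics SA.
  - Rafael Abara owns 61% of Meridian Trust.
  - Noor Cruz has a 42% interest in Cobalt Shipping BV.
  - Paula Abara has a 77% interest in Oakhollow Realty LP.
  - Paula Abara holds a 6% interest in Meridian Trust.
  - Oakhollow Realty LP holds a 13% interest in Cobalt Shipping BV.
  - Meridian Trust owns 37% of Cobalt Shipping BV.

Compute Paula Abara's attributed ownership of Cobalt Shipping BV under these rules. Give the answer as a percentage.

By spousal attribution (R3), Paula Abara is treated as also owning Rafael Abara's interest in Meridian Trust, giving 6% + 61% = 67%.
By spousal attribution (R3), Paula Abara is treated as also owning Rafael Abara's interest in Oakhollow Realty LP, giving 77% + 23% = 100%.
Chain via Meridian Trust (R2): 67% × 37% = 24.79% of Cobalt Shipping BV.
Chain via Oakhollow Realty LP (R2): 100% × 13% = 13% of Cobalt Shipping BV.
Aggregating (R1): 24.79% + 13% = 37.79%.

37.79%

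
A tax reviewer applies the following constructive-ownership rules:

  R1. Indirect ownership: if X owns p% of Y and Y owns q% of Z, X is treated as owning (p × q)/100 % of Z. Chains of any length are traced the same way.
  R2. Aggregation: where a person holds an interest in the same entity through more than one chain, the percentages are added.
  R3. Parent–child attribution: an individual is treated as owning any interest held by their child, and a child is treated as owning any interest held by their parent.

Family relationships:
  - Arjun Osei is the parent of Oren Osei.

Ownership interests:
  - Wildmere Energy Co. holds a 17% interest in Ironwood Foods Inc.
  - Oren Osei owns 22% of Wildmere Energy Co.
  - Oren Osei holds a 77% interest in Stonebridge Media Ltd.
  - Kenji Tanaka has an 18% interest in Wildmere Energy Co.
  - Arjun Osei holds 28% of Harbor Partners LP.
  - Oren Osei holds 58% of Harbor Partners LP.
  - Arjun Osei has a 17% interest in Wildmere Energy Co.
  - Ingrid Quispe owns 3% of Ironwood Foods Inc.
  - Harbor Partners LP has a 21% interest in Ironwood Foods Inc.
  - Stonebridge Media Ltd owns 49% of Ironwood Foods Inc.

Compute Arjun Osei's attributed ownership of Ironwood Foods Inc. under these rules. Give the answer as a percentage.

62.42%

By parent–child attribution (R3), Arjun Osei is treated as also owning Oren Osei's interest in Wildmere Energy Co, giving 17% + 22% = 39%.
By parent–child attribution (R3), Arjun Osei is treated as also owning Oren Osei's interest in Harbor Partners LP, giving 28% + 58% = 86%.
By parent–child attribution (R3), Arjun Osei is treated as owning Oren Osei's 77% interest in Stonebridge Media Ltd.
Chain via Wildmere Energy Co. (R1): 39% × 17% = 6.63% of Ironwood Foods Inc.
Chain via Harbor Partners LP (R1): 86% × 21% = 18.06% of Ironwood Foods Inc.
Chain via Stonebridge Media Ltd (R1): 77% × 49% = 37.73% of Ironwood Foods Inc.
Aggregating (R2): 6.63% + 18.06% + 37.73% = 62.42%.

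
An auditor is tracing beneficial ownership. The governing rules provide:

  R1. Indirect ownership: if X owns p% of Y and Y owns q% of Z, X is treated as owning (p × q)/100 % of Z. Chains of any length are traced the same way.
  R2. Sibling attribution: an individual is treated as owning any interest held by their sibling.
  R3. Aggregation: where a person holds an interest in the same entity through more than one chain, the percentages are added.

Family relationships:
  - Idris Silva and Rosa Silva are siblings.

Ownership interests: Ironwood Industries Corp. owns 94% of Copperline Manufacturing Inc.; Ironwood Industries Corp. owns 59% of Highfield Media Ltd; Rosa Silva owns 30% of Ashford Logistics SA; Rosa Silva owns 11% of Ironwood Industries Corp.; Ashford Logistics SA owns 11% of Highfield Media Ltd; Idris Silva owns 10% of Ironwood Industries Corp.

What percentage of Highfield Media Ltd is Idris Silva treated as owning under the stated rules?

15.69%

By sibling attribution (R2), Idris Silva is treated as also owning Rosa Silva's interest in Ironwood Industries Corp, giving 10% + 11% = 21%.
By sibling attribution (R2), Idris Silva is treated as owning Rosa Silva's 30% interest in Ashford Logistics SA.
Chain via Ironwood Industries Corp. (R1): 21% × 59% = 12.39% of Highfield Media Ltd.
Chain via Ashford Logistics SA (R1): 30% × 11% = 3.3% of Highfield Media Ltd.
Aggregating (R3): 12.39% + 3.3% = 15.69%.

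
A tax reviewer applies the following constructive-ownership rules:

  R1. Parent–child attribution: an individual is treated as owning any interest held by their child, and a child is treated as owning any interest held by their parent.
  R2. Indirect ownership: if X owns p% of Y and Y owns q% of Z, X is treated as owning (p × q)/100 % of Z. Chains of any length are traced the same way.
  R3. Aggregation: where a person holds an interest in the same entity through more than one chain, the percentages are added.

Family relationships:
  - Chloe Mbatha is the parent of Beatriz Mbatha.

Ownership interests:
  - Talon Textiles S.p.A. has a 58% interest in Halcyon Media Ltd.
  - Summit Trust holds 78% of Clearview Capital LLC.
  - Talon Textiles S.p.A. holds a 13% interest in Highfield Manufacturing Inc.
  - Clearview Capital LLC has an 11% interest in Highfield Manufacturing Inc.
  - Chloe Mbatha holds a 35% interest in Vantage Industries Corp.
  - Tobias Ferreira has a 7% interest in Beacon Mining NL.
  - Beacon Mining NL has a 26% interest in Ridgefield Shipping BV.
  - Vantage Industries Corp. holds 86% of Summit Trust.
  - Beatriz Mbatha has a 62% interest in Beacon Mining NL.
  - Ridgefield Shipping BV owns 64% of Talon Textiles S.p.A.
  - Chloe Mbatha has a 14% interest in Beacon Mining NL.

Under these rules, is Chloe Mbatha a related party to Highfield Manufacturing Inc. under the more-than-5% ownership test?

By parent–child attribution (R1), Chloe Mbatha is treated as also owning Beatriz Mbatha's interest in Beacon Mining NL, giving 14% + 62% = 76%.
Chain via Vantage Industries Corp. → Summit Trust → Clearview Capital LLC (R2): 35% × 86% × 78% × 11% = 2.58258% of Highfield Manufacturing Inc.
Chain via Beacon Mining NL → Ridgefield Shipping BV → Talon Textiles S.p.A. (R2): 76% × 26% × 64% × 13% = 1.644032% of Highfield Manufacturing Inc.
Aggregating (R3): 2.58258% + 1.644032% = 4.226612%.
4.226612% does not exceed the 5% threshold, so Chloe is not a related party to Highfield Manufacturing Inc.

No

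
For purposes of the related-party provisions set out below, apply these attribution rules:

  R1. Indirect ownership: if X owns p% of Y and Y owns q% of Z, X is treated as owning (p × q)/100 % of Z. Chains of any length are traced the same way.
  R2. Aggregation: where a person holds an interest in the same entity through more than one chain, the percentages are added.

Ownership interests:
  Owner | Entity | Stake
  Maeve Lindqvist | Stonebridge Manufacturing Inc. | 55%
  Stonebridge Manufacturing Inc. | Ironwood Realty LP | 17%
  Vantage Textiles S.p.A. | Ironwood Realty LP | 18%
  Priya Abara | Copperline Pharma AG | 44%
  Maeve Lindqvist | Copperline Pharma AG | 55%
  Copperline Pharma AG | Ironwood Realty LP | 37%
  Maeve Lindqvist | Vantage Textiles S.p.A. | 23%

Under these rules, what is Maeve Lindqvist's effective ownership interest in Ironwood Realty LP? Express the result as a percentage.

Chain via Stonebridge Manufacturing Inc. (R1): 55% × 17% = 9.35% of Ironwood Realty LP.
Chain via Vantage Textiles S.p.A. (R1): 23% × 18% = 4.14% of Ironwood Realty LP.
Chain via Copperline Pharma AG (R1): 55% × 37% = 20.35% of Ironwood Realty LP.
Aggregating (R2): 9.35% + 4.14% + 20.35% = 33.84%.

33.84%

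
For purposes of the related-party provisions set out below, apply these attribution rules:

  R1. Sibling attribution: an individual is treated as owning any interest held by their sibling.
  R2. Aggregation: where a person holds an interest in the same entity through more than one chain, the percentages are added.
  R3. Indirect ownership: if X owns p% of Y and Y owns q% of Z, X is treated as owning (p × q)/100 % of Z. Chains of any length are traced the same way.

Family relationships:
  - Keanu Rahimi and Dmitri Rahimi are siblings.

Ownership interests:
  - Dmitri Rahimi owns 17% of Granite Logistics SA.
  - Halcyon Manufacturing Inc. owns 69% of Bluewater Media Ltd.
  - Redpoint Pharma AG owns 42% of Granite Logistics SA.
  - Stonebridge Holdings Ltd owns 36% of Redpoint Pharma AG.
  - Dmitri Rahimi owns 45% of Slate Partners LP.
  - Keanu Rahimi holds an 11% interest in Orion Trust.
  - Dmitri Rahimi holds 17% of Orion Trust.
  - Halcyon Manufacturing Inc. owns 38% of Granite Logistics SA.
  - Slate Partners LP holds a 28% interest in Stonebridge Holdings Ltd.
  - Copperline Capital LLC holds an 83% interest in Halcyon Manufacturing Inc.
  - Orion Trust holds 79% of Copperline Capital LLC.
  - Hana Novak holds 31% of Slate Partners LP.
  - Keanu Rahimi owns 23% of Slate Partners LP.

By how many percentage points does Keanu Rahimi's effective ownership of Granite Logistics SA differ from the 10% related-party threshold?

By sibling attribution (R1), Keanu Rahimi is treated as also owning Dmitri Rahimi's interest in Slate Partners LP, giving 23% + 45% = 68%.
By sibling attribution (R1), Keanu Rahimi is treated as also owning Dmitri Rahimi's interest in Orion Trust, giving 11% + 17% = 28%.
By sibling attribution (R1), Keanu Rahimi is treated as owning Dmitri Rahimi's 17% interest in Granite Logistics SA.
Chain via Slate Partners LP → Stonebridge Holdings Ltd → Redpoint Pharma AG (R3): 68% × 28% × 36% × 42% = 2.878848% of Granite Logistics SA.
Chain via Orion Trust → Copperline Capital LLC → Halcyon Manufacturing Inc. (R3): 28% × 79% × 83% × 38% = 6.976648% of Granite Logistics SA.
Direct interest in Granite Logistics SA: 17%.
Aggregating (R2): 2.878848% + 6.976648% + 17% = 26.855496%.
26.855496% exceeds the 10% threshold by 16.855496 percentage points.

16.855496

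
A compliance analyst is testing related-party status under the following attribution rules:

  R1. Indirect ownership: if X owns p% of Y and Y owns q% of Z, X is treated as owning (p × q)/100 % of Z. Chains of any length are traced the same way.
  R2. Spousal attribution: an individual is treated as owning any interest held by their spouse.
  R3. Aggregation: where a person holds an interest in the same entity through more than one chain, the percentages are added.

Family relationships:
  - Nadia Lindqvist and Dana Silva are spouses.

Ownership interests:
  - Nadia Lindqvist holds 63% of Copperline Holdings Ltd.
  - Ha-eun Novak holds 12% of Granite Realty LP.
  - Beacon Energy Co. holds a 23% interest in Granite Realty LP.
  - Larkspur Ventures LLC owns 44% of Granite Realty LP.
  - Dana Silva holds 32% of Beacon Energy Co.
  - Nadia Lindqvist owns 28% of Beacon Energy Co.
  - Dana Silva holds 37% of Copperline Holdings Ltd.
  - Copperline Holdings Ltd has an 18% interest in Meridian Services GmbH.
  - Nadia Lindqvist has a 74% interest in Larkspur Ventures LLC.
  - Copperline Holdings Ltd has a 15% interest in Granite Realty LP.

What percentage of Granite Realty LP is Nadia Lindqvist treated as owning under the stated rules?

By spousal attribution (R2), Nadia Lindqvist is treated as also owning Dana Silva's interest in Copperline Holdings Ltd, giving 63% + 37% = 100%.
By spousal attribution (R2), Nadia Lindqvist is treated as also owning Dana Silva's interest in Beacon Energy Co, giving 28% + 32% = 60%.
Chain via Copperline Holdings Ltd (R1): 100% × 15% = 15% of Granite Realty LP.
Chain via Larkspur Ventures LLC (R1): 74% × 44% = 32.56% of Granite Realty LP.
Chain via Beacon Energy Co. (R1): 60% × 23% = 13.8% of Granite Realty LP.
Aggregating (R3): 15% + 32.56% + 13.8% = 61.36%.

61.36%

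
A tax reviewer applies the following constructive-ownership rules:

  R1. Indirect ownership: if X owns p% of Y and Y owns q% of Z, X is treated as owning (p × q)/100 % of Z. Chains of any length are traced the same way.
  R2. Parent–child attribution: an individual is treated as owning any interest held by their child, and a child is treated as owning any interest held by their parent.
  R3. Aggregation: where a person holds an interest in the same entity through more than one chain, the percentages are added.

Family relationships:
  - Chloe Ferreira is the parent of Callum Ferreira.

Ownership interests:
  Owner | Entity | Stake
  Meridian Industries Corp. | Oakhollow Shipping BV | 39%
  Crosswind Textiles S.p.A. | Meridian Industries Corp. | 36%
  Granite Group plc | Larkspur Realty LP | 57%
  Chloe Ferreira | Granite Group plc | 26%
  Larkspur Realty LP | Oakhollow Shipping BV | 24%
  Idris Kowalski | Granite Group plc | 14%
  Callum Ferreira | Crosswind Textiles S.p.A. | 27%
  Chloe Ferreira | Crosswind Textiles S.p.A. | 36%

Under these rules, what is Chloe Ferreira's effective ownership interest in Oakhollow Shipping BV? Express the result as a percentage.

12.402%

By parent–child attribution (R2), Chloe Ferreira is treated as also owning Callum Ferreira's interest in Crosswind Textiles S.p.A, giving 36% + 27% = 63%.
Chain via Granite Group plc → Larkspur Realty LP (R1): 26% × 57% × 24% = 3.5568% of Oakhollow Shipping BV.
Chain via Crosswind Textiles S.p.A. → Meridian Industries Corp. (R1): 63% × 36% × 39% = 8.8452% of Oakhollow Shipping BV.
Aggregating (R3): 3.5568% + 8.8452% = 12.402%.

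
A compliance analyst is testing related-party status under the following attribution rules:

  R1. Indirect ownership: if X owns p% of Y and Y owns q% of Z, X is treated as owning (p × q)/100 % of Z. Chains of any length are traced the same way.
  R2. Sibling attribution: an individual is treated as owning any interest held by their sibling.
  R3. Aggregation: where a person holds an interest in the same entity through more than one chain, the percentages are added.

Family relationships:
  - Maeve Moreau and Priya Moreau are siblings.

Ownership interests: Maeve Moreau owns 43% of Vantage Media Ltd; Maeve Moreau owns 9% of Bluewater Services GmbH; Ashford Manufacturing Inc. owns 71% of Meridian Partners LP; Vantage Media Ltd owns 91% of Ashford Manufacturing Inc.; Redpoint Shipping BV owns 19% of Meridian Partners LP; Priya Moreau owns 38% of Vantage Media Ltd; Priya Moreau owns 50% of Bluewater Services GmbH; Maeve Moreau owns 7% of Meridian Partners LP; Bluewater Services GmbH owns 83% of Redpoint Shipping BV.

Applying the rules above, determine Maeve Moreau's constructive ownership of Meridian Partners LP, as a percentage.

By sibling attribution (R2), Maeve Moreau is treated as also owning Priya Moreau's interest in Bluewater Services GmbH, giving 9% + 50% = 59%.
By sibling attribution (R2), Maeve Moreau is treated as also owning Priya Moreau's interest in Vantage Media Ltd, giving 43% + 38% = 81%.
Chain via Bluewater Services GmbH → Redpoint Shipping BV (R1): 59% × 83% × 19% = 9.3043% of Meridian Partners LP.
Chain via Vantage Media Ltd → Ashford Manufacturing Inc. (R1): 81% × 91% × 71% = 52.3341% of Meridian Partners LP.
Direct interest in Meridian Partners LP: 7%.
Aggregating (R3): 9.3043% + 52.3341% + 7% = 68.6384%.

68.6384%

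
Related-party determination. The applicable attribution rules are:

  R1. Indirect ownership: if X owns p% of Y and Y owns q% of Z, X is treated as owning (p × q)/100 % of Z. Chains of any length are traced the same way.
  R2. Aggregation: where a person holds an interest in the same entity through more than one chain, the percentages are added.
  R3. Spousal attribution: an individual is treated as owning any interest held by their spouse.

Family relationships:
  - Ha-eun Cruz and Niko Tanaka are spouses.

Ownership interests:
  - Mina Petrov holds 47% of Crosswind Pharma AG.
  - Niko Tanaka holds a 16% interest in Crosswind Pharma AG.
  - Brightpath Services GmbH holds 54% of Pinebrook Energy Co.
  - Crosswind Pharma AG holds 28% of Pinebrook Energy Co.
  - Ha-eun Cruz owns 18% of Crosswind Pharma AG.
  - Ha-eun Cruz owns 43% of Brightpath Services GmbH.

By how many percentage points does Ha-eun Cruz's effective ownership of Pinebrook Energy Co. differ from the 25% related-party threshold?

By spousal attribution (R3), Ha-eun Cruz is treated as also owning Niko Tanaka's interest in Crosswind Pharma AG, giving 18% + 16% = 34%.
Chain via Brightpath Services GmbH (R1): 43% × 54% = 23.22% of Pinebrook Energy Co.
Chain via Crosswind Pharma AG (R1): 34% × 28% = 9.52% of Pinebrook Energy Co.
Aggregating (R2): 23.22% + 9.52% = 32.74%.
32.74% exceeds the 25% threshold by 7.74 percentage points.

7.74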